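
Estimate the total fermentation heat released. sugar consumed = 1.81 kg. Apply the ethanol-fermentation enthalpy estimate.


Q = m_sugar · 590 kJ/kg
Q = 1.81 · 590

1067.9000 kJ


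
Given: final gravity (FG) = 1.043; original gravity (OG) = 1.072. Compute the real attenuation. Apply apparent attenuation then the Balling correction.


AA = (OG−FG)/(OG−1)·100;  RA = AA·0.8192
AA = (1.072 − 1.043)/(1.072 − 1)·100 = 40.2778
RA = 40.2778·0.8192

32.9956 %


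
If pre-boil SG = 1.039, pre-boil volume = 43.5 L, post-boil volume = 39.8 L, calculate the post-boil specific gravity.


SG_post = 1 + (SG_pre − 1)·V_pre/V_post
pts_pre = (1.039 − 1)·1000 = 39.0000
pts_post = 39.0000·43.5/39.8 = 42.6256
SG_post = 1 + 42.6256/1000

1.0426


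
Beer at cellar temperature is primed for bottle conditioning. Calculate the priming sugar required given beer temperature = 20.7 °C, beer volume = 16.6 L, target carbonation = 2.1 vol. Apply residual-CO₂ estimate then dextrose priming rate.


residual = 14.695·(0.01821 + 0.09011·e^(−0.04·T));  sugar = (target − residual)·4.0·V
residual = 14.695·(0.01821 + 0.09011·e^(−0.04·20.7)) = 0.8462
sugar = (2.1 − 0.8462)·4.0·16.6

83.2554 g


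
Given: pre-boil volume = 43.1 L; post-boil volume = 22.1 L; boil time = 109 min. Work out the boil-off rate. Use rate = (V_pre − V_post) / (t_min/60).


rate = (43.1 − 22.1) / (109/60)

11.5596 L/hr


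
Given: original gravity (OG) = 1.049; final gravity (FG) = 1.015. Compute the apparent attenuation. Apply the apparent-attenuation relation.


AA = (OG − FG)/(OG − 1) · 100
AA = (1.049 − 1.015)/(1.049 − 1) · 100

69.3878 %


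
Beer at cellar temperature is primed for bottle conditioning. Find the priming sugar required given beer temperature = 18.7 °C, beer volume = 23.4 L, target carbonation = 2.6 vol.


residual = 14.695·(0.01821 + 0.09011·e^(−0.04·T));  sugar = (target − residual)·4.0·V
residual = 14.695·(0.01821 + 0.09011·e^(−0.04·18.7)) = 0.8943
sugar = (2.6 − 0.8943)·4.0·23.4

159.6498 g


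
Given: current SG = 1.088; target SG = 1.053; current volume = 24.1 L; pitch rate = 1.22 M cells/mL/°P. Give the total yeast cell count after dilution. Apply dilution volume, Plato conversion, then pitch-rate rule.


V_w = V·((SG_c−1)/(SG_t−1)−1);  °P = 259 − 259/SG_t;  cells = rate·(V+V_w)·°P
V_w = 24.1·((1.088−1)/(1.053−1)−1) = 15.9151
V_final = 24.1 + 15.9151 = 40.0151
°P = 259 − 259/1.053 = 13.0361
cells = 1.22·40.0151·13.0361

636.4011 billion cells


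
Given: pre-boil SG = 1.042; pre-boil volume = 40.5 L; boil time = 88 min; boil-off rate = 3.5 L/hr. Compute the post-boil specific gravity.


V_post = V_pre − rate·(t/60);  SG_post = 1 + (SG_pre−1)·V_pre/V_post
V_post = 40.5 − 3.5·(88/60) = 35.3667
SG_post = 1 + (1.042 − 1)·40.5/35.3667

1.0481


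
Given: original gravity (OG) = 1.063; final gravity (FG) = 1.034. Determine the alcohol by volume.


ABV = (OG − FG) · 131.25
ABV = (1.063 − 1.034) · 131.25

3.8062 % ABV


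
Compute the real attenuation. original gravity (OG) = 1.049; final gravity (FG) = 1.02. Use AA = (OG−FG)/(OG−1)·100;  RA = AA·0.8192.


AA = (1.049 − 1.02)/(1.049 − 1)·100 = 59.1837
RA = 59.1837·0.8192

48.4833 %


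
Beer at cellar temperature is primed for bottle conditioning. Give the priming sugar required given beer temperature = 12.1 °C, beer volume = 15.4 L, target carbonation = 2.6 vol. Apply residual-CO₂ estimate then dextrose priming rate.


residual = 14.695·(0.01821 + 0.09011·e^(−0.04·T));  sugar = (target − residual)·4.0·V
residual = 14.695·(0.01821 + 0.09011·e^(−0.04·12.1)) = 1.0837
sugar = (2.6 − 1.0837)·4.0·15.4

93.4043 g


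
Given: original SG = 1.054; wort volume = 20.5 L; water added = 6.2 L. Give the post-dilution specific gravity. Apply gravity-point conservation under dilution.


SG_new = 1 + (SG_old − 1)·V_old/(V_old + V_water)
pts = (1.054 − 1)·1000·20.5/(20.5 + 6.2) = 41.4607
SG_new = 1 + 41.4607/1000

1.0415


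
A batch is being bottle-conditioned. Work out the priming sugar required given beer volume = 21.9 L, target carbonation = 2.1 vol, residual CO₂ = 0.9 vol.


sugar = (target − residual)·4.0·V
sugar = (2.1 − 0.9)·4.0·21.9

105.1200 g


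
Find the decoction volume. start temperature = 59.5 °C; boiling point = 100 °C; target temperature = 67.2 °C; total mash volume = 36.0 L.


V_dec = V_total·(T_target − T_start)/(T_boil − T_start)
V_dec = 36.0·(67.2 − 59.5)/(100 − 59.5)

6.8444 L


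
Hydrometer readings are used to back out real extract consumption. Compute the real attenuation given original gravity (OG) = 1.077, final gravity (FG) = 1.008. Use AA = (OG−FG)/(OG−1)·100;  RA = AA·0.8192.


AA = (1.077 − 1.008)/(1.077 − 1)·100 = 89.6104
RA = 89.6104·0.8192

73.4088 %


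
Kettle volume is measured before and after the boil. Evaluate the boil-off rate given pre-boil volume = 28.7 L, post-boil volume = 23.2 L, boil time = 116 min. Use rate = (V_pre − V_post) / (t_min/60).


rate = (28.7 − 23.2) / (116/60)

2.8448 L/hr


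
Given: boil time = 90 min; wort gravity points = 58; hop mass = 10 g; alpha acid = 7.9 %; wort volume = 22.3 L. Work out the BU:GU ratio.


U = 1.65·0.000125^(GP/1000)·(1−e^(−0.04t))/4.15;  IBU = (α/100)·m·U·1000/V;  BU:GU = IBU/GP
U = 1.65·0.000125^(58/1000)·(1−e^(−0.04·90))/4.15 = 0.2296
IBU = (7.9/100)·10·0.2296·1000/22.3 = 8.1348
BU:GU = 8.1348/58

0.1403


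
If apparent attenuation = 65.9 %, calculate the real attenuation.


RA = AA · 0.8192
RA = 65.9 · 0.8192

53.9853 %


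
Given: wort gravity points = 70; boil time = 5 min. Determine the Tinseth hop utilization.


U = 1.65·0.000125^(GP/1000) · (1 − e^(−0.04·t))/4.15
bigness = 1.65·0.000125^(70/1000) = 0.8796
boil_factor = (1 − e^(−0.04·5))/4.15 = 0.0437
U = 0.8796 · 0.0437

0.0384


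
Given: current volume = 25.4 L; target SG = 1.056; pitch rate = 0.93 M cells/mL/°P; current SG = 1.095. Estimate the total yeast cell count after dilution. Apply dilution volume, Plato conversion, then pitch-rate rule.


V_w = V·((SG_c−1)/(SG_t−1)−1);  °P = 259 − 259/SG_t;  cells = rate·(V+V_w)·°P
V_w = 25.4·((1.095−1)/(1.056−1)−1) = 17.6893
V_final = 25.4 + 17.6893 = 43.0893
°P = 259 − 259/1.056 = 13.7348
cells = 0.93·43.0893·13.7348

550.3971 billion cells


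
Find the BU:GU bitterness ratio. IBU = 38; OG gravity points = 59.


BU:GU = IBU / OG_points
BU:GU = 38 / 59

0.6441


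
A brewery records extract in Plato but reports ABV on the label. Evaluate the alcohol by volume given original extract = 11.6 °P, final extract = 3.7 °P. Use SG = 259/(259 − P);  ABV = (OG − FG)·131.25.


OG = 259/(259 − 11.6) = 1.0469
FG = 259/(259 − 3.7) = 1.0145
ABV = (1.0469 − 1.0145)·131.25

4.2518 % ABV


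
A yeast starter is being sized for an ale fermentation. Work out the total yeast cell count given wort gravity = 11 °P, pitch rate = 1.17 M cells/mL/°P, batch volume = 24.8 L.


cells (billions) = rate · V_L · °P
cells = 1.17 · 24.8 · 11

319.1760 billion cells


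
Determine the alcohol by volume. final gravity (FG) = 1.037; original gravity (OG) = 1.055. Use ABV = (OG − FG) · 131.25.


ABV = (1.055 − 1.037) · 131.25

2.3625 % ABV


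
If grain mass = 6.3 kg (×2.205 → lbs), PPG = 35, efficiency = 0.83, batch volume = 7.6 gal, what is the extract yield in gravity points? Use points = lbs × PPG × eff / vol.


lbs = 6.3 × 2.205 = 13.8915
points = 13.8915 × 35 × 0.83 / 7.6

53.0984 points


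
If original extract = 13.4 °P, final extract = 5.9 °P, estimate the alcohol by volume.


SG = 259/(259 − P);  ABV = (OG − FG)·131.25
OG = 259/(259 − 13.4) = 1.0546
FG = 259/(259 − 5.9) = 1.0233
ABV = (1.0546 − 1.0233)·131.25

4.1015 % ABV


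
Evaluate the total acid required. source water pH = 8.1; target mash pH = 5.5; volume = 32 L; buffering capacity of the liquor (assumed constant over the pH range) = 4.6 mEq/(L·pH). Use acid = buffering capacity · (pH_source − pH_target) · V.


acid = 4.6 · (8.1 − 5.5) · 32

382.7200 mEq


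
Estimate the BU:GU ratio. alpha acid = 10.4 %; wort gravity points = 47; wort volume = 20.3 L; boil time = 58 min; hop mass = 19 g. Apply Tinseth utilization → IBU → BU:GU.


U = 1.65·0.000125^(GP/1000)·(1−e^(−0.04t))/4.15;  IBU = (α/100)·m·U·1000/V;  BU:GU = IBU/GP
U = 1.65·0.000125^(47/1000)·(1−e^(−0.04·58))/4.15 = 0.2350
IBU = (10.4/100)·19·0.2350·1000/20.3 = 22.8747
BU:GU = 22.8747/47

0.4867


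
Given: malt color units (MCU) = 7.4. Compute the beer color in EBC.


SRM = 1.4922·MCU^0.6859;  EBC = SRM·1.97
SRM = 1.4922·7.4^0.6859 = 5.8889
EBC = 5.8889·1.97

11.6011 EBC


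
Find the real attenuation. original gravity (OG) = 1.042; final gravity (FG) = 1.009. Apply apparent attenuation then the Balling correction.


AA = (OG−FG)/(OG−1)·100;  RA = AA·0.8192
AA = (1.042 − 1.009)/(1.042 − 1)·100 = 78.5714
RA = 78.5714·0.8192

64.3657 %


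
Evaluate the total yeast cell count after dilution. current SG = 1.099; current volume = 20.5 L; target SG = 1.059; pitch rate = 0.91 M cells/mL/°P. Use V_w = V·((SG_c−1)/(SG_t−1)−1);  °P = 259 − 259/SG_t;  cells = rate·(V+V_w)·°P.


V_w = 20.5·((1.099−1)/(1.059−1)−1) = 13.8983
V_final = 20.5 + 13.8983 = 34.3983
°P = 259 − 259/1.059 = 14.4297
cells = 0.91·34.3983·14.4297

451.6835 billion cells


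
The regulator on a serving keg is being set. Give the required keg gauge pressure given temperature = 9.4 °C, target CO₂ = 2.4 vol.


psi = vols/(0.01821 + 0.09011·e^(−0.04·T)) − 14.695
psi = 2.4/(0.01821 + 0.09011·e^(−0.04·9.4)) − 14.695

15.2751 psi


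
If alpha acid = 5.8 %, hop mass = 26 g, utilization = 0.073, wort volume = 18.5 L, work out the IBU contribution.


IBU = (α/100)·mass·U·1000 / V
IBU = (5.8/100)·26·0.073·1000 / 18.5

5.9505 IBU


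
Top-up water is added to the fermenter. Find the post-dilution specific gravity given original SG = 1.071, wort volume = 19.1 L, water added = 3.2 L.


SG_new = 1 + (SG_old − 1)·V_old/(V_old + V_water)
pts = (1.071 − 1)·1000·19.1/(19.1 + 3.2) = 60.8117
SG_new = 1 + 60.8117/1000

1.0608


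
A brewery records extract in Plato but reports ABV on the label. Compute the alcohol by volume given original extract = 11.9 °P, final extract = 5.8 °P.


SG = 259/(259 − P);  ABV = (OG − FG)·131.25
OG = 259/(259 − 11.9) = 1.0482
FG = 259/(259 − 5.8) = 1.0229
ABV = (1.0482 − 1.0229)·131.25

3.3143 % ABV


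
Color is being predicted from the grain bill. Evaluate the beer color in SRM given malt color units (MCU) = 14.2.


SRM = 1.4922 · MCU^0.6859
SRM = 1.4922 · 14.2^0.6859

9.2083 SRM


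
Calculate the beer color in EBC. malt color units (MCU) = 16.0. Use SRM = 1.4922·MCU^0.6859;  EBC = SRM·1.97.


SRM = 1.4922·16.0^0.6859 = 9.9939
EBC = 9.9939·1.97

19.6879 EBC


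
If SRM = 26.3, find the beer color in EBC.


EBC = SRM · 1.97
EBC = 26.3 · 1.97

51.8110 EBC


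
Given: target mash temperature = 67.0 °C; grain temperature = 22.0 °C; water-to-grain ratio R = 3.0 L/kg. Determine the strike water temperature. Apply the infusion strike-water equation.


T_strike = (0.41/R)·(T_mash − T_grain) + T_mash
T_strike = (0.41/3.0)·(67.0 − 22.0) + 67.0

73.1500 °C


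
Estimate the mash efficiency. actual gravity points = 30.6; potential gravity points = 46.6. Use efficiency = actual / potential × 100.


efficiency = 30.6 / 46.6 × 100

65.6652 %


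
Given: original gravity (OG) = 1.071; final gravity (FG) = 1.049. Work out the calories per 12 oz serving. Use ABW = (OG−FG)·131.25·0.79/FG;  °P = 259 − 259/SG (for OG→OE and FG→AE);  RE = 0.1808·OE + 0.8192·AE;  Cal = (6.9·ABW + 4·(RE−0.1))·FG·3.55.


ABW = (1.071 − 1.049)·131.25·0.79/1.049 = 2.1746
OE = 259 − 259/1.071 = 17.1699 °P
AE = 259 − 259/1.049 = 12.0982 °P
RE = 0.1808·17.1699 + 0.8192·12.0982 = 13.0152 °P
Cal = (6.9·2.1746 + 4·(13.0152−0.1))·1.049·3.55

248.2578 kcal


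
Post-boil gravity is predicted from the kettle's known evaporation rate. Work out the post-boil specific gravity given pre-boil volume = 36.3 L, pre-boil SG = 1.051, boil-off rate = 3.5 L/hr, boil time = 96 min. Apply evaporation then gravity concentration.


V_post = V_pre − rate·(t/60);  SG_post = 1 + (SG_pre−1)·V_pre/V_post
V_post = 36.3 − 3.5·(96/60) = 30.7000
SG_post = 1 + (1.051 − 1)·36.3/30.7000

1.0603


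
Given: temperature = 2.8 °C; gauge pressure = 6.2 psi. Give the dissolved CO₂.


vols = (P + 14.695)·(0.01821 + 0.09011·e^(−0.04·T))
vols = (6.2 + 14.695)·(0.01821 + 0.09011·e^(−0.04·2.8))

2.0638 volumes


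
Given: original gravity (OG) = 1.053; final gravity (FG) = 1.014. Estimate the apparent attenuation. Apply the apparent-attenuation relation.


AA = (OG − FG)/(OG − 1) · 100
AA = (1.053 − 1.014)/(1.053 − 1) · 100

73.5849 %


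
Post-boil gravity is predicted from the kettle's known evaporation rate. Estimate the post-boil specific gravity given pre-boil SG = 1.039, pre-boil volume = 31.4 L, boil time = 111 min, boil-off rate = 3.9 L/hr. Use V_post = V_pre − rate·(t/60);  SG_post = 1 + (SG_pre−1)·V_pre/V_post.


V_post = 31.4 − 3.9·(111/60) = 24.1850
SG_post = 1 + (1.039 − 1)·31.4/24.1850

1.0506


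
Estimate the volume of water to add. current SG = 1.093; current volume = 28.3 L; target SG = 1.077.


V_water = V·((SG_curr − 1)/(SG_target − 1) − 1)
V_water = 28.3·((1.093 − 1)/(1.077 − 1) − 1)

5.8805 L


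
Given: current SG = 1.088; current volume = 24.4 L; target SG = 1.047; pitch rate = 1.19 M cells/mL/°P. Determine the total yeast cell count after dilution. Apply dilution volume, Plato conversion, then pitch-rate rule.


V_w = V·((SG_c−1)/(SG_t−1)−1);  °P = 259 − 259/SG_t;  cells = rate·(V+V_w)·°P
V_w = 24.4·((1.088−1)/(1.047−1)−1) = 21.2851
V_final = 24.4 + 21.2851 = 45.6851
°P = 259 − 259/1.047 = 11.6266
cells = 1.19·45.6851·11.6266

632.0807 billion cells


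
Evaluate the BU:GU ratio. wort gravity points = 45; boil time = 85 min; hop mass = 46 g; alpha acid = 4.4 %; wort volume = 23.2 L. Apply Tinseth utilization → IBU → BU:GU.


U = 1.65·0.000125^(GP/1000)·(1−e^(−0.04t))/4.15;  IBU = (α/100)·m·U·1000/V;  BU:GU = IBU/GP
U = 1.65·0.000125^(45/1000)·(1−e^(−0.04·85))/4.15 = 0.2565
IBU = (4.4/100)·46·0.2565·1000/23.2 = 22.3758
BU:GU = 22.3758/45

0.4972


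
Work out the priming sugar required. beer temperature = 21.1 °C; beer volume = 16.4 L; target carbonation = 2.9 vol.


residual = 14.695·(0.01821 + 0.09011·e^(−0.04·T));  sugar = (target − residual)·4.0·V
residual = 14.695·(0.01821 + 0.09011·e^(−0.04·21.1)) = 0.8370
sugar = (2.9 − 0.8370)·4.0·16.4

135.3347 g


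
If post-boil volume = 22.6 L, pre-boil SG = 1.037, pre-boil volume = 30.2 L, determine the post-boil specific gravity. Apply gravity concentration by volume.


SG_post = 1 + (SG_pre − 1)·V_pre/V_post
pts_pre = (1.037 − 1)·1000 = 37.0000
pts_post = 37.0000·30.2/22.6 = 49.4425
SG_post = 1 + 49.4425/1000

1.0494


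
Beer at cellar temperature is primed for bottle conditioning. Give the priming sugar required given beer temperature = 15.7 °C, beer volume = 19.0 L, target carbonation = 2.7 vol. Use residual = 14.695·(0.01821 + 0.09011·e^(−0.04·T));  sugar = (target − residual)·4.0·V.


residual = 14.695·(0.01821 + 0.09011·e^(−0.04·15.7)) = 0.9742
sugar = (2.7 − 0.9742)·4.0·19.0

131.1571 g


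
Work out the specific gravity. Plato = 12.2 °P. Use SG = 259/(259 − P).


SG = 259/(259 − 12.2)

1.0494


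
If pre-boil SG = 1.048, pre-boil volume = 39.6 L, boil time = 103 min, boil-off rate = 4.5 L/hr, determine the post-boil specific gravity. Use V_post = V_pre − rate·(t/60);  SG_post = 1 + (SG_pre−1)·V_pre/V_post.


V_post = 39.6 − 4.5·(103/60) = 31.8750
SG_post = 1 + (1.048 − 1)·39.6/31.8750

1.0596


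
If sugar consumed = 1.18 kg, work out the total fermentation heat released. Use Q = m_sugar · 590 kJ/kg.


Q = 1.18 · 590

696.2000 kJ


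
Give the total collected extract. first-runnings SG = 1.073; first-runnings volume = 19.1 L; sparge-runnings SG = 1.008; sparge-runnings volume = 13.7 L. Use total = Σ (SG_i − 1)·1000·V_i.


first = (1.073 − 1)·1000·19.1 = 1394.3000
sparge = (1.008 − 1)·1000·13.7 = 109.6000
total = 1394.3000 + 109.6000

1503.9000 gravity·L


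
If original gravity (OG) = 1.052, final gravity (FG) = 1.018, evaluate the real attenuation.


AA = (OG−FG)/(OG−1)·100;  RA = AA·0.8192
AA = (1.052 − 1.018)/(1.052 − 1)·100 = 65.3846
RA = 65.3846·0.8192

53.5631 %


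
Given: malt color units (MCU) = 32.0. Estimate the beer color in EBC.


SRM = 1.4922·MCU^0.6859;  EBC = SRM·1.97
SRM = 1.4922·32.0^0.6859 = 16.0772
EBC = 16.0772·1.97

31.6720 EBC


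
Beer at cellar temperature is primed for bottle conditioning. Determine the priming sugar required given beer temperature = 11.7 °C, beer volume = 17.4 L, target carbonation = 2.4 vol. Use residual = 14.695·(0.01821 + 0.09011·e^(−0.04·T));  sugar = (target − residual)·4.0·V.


residual = 14.695·(0.01821 + 0.09011·e^(−0.04·11.7)) = 1.0969
sugar = (2.4 − 1.0969)·4.0·17.4

90.6986 g


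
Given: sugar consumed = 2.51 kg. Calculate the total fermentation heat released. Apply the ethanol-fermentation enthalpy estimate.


Q = m_sugar · 590 kJ/kg
Q = 2.51 · 590

1480.9000 kJ


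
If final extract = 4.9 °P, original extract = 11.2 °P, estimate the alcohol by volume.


SG = 259/(259 − P);  ABV = (OG − FG)·131.25
OG = 259/(259 − 11.2) = 1.0452
FG = 259/(259 − 4.9) = 1.0193
ABV = (1.0452 − 1.0193)·131.25

3.4012 % ABV


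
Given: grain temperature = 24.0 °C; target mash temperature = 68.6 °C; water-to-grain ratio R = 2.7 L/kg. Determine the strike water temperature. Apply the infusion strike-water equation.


T_strike = (0.41/R)·(T_mash − T_grain) + T_mash
T_strike = (0.41/2.7)·(68.6 − 24.0) + 68.6

75.3726 °C


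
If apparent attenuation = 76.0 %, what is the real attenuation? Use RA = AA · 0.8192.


RA = 76.0 · 0.8192

62.2592 %


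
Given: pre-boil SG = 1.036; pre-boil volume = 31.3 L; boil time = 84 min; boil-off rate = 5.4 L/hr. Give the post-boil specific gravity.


V_post = V_pre − rate·(t/60);  SG_post = 1 + (SG_pre−1)·V_pre/V_post
V_post = 31.3 − 5.4·(84/60) = 23.7400
SG_post = 1 + (1.036 − 1)·31.3/23.7400

1.0475


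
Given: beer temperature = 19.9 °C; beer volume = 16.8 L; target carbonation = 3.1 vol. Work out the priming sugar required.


residual = 14.695·(0.01821 + 0.09011·e^(−0.04·T));  sugar = (target − residual)·4.0·V
residual = 14.695·(0.01821 + 0.09011·e^(−0.04·19.9)) = 0.8650
sugar = (3.1 − 0.8650)·4.0·16.8

150.1942 g


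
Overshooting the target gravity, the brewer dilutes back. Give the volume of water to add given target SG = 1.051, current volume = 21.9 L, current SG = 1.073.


V_water = V·((SG_curr − 1)/(SG_target − 1) − 1)
V_water = 21.9·((1.073 − 1)/(1.051 − 1) − 1)

9.4471 L


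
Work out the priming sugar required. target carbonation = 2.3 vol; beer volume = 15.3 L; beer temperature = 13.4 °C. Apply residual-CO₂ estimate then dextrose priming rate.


residual = 14.695·(0.01821 + 0.09011·e^(−0.04·T));  sugar = (target − residual)·4.0·V
residual = 14.695·(0.01821 + 0.09011·e^(−0.04·13.4)) = 1.0423
sugar = (2.3 − 1.0423)·4.0·15.3

76.9685 g


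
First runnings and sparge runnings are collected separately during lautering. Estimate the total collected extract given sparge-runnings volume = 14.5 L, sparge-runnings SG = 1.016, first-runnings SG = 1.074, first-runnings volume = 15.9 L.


total = Σ (SG_i − 1)·1000·V_i
first = (1.074 − 1)·1000·15.9 = 1176.6000
sparge = (1.016 − 1)·1000·14.5 = 232.0000
total = 1176.6000 + 232.0000

1408.6000 gravity·L


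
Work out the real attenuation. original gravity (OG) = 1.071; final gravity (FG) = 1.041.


AA = (OG−FG)/(OG−1)·100;  RA = AA·0.8192
AA = (1.071 − 1.041)/(1.071 − 1)·100 = 42.2535
RA = 42.2535·0.8192

34.6141 %


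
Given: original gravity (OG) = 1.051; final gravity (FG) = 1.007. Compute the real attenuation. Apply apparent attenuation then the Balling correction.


AA = (OG−FG)/(OG−1)·100;  RA = AA·0.8192
AA = (1.051 − 1.007)/(1.051 − 1)·100 = 86.2745
RA = 86.2745·0.8192

70.6761 %


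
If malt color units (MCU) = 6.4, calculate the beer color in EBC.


SRM = 1.4922·MCU^0.6859;  EBC = SRM·1.97
SRM = 1.4922·6.4^0.6859 = 5.3307
EBC = 5.3307·1.97

10.5015 EBC


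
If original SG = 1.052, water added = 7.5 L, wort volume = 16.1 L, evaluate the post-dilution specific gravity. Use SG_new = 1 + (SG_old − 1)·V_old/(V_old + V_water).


pts = (1.052 − 1)·1000·16.1/(16.1 + 7.5) = 35.4746
SG_new = 1 + 35.4746/1000

1.0355


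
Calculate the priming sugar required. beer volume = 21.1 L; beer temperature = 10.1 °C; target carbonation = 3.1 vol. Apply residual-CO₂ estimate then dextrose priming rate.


residual = 14.695·(0.01821 + 0.09011·e^(−0.04·T));  sugar = (target − residual)·4.0·V
residual = 14.695·(0.01821 + 0.09011·e^(−0.04·10.1)) = 1.1517
sugar = (3.1 − 1.1517)·4.0·21.1

164.4392 g


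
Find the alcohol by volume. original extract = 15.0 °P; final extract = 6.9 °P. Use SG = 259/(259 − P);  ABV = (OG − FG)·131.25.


OG = 259/(259 − 15.0) = 1.0615
FG = 259/(259 − 6.9) = 1.0274
ABV = (1.0615 − 1.0274)·131.25

4.4763 % ABV


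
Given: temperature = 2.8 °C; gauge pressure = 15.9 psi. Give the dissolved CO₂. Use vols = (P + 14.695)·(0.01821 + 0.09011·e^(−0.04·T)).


vols = (15.9 + 14.695)·(0.01821 + 0.09011·e^(−0.04·2.8))

3.0219 volumes


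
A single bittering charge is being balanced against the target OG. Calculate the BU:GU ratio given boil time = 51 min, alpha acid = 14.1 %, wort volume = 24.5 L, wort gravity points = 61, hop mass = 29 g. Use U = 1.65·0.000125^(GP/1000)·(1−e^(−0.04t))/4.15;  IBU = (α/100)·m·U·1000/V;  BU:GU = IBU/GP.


U = 1.65·0.000125^(61/1000)·(1−e^(−0.04·51))/4.15 = 0.1999
IBU = (14.1/100)·29·0.1999·1000/24.5 = 33.3659
BU:GU = 33.3659/61

0.5470


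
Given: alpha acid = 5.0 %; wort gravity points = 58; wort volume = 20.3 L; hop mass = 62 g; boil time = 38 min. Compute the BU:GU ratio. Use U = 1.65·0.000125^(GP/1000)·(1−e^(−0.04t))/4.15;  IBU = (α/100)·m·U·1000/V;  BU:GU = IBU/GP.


U = 1.65·0.000125^(58/1000)·(1−e^(−0.04·38))/4.15 = 0.1844
IBU = (5.0/100)·62·0.1844·1000/20.3 = 28.1665
BU:GU = 28.1665/58

0.4856


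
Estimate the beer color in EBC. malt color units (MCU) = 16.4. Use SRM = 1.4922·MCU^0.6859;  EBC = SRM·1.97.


SRM = 1.4922·16.4^0.6859 = 10.1646
EBC = 10.1646·1.97

20.0242 EBC


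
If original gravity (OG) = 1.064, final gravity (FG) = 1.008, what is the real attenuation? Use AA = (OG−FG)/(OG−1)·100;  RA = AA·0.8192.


AA = (1.064 − 1.008)/(1.064 − 1)·100 = 87.5000
RA = 87.5000·0.8192

71.6800 %


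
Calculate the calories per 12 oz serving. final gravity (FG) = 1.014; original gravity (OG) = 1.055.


ABW = (OG−FG)·131.25·0.79/FG;  °P = 259 − 259/SG (for OG→OE and FG→AE);  RE = 0.1808·OE + 0.8192·AE;  Cal = (6.9·ABW + 4·(RE−0.1))·FG·3.55
ABW = (1.055 − 1.014)·131.25·0.79/1.014 = 4.1925
OE = 259 − 259/1.055 = 13.5024 °P
AE = 259 − 259/1.014 = 3.5759 °P
RE = 0.1808·13.5024 + 0.8192·3.5759 = 5.3706 °P
Cal = (6.9·4.1925 + 4·(5.3706−0.1))·1.014·3.55

180.0237 kcal


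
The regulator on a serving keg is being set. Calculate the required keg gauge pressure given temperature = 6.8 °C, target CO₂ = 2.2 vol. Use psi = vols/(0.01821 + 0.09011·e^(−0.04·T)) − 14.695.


psi = 2.2/(0.01821 + 0.09011·e^(−0.04·6.8)) − 14.695

10.6329 psi


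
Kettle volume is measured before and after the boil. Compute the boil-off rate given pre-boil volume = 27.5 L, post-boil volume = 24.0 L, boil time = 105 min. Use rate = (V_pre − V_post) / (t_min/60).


rate = (27.5 − 24.0) / (105/60)

2.0000 L/hr


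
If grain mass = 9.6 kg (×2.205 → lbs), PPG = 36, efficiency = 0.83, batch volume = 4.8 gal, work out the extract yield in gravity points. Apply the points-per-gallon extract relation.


points = lbs × PPG × eff / vol
lbs = 9.6 × 2.205 = 21.1680
points = 21.1680 × 36 × 0.83 / 4.8

131.7708 points


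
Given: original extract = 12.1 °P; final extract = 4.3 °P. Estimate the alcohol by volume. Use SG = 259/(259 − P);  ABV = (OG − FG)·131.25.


OG = 259/(259 − 12.1) = 1.0490
FG = 259/(259 − 4.3) = 1.0169
ABV = (1.0490 − 1.0169)·131.25

4.2164 % ABV


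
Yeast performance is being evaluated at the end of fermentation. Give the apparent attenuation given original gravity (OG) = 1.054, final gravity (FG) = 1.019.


AA = (OG − FG)/(OG − 1) · 100
AA = (1.054 − 1.019)/(1.054 − 1) · 100

64.8148 %


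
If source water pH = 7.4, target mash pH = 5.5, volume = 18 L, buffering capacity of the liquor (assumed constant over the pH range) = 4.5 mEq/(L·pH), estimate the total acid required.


acid = buffering capacity · (pH_source − pH_target) · V
acid = 4.5 · (7.4 − 5.5) · 18

153.9000 mEq


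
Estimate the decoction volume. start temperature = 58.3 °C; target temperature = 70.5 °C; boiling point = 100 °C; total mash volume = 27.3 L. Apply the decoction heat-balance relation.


V_dec = V_total·(T_target − T_start)/(T_boil − T_start)
V_dec = 27.3·(70.5 − 58.3)/(100 − 58.3)

7.9871 L


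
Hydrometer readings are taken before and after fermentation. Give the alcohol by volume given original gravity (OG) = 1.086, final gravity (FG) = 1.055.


ABV = (OG − FG) · 131.25
ABV = (1.086 − 1.055) · 131.25

4.0688 % ABV


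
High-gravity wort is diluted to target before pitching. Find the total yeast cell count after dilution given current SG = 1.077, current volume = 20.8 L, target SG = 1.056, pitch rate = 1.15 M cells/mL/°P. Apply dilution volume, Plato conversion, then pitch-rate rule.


V_w = V·((SG_c−1)/(SG_t−1)−1);  °P = 259 − 259/SG_t;  cells = rate·(V+V_w)·°P
V_w = 20.8·((1.077−1)/(1.056−1)−1) = 7.8000
V_final = 20.8 + 7.8000 = 28.6000
°P = 259 − 259/1.056 = 13.7348
cells = 1.15·28.6000·13.7348

451.7392 billion cells


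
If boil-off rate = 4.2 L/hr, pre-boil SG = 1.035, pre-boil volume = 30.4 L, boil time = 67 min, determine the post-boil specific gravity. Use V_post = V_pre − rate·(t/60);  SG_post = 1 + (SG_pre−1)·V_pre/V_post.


V_post = 30.4 − 4.2·(67/60) = 25.7100
SG_post = 1 + (1.035 − 1)·30.4/25.7100

1.0414


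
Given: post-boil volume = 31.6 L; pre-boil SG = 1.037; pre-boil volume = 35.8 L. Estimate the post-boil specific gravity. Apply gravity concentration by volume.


SG_post = 1 + (SG_pre − 1)·V_pre/V_post
pts_pre = (1.037 − 1)·1000 = 37.0000
pts_post = 37.0000·35.8/31.6 = 41.9177
SG_post = 1 + 41.9177/1000

1.0419


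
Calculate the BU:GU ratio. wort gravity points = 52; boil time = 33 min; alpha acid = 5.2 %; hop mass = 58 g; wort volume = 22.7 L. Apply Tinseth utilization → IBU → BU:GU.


U = 1.65·0.000125^(GP/1000)·(1−e^(−0.04t))/4.15;  IBU = (α/100)·m·U·1000/V;  BU:GU = IBU/GP
U = 1.65·0.000125^(52/1000)·(1−e^(−0.04·33))/4.15 = 0.1826
IBU = (5.2/100)·58·0.1826·1000/22.7 = 24.2608
BU:GU = 24.2608/52

0.4666


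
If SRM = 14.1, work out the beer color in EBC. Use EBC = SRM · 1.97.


EBC = 14.1 · 1.97

27.7770 EBC


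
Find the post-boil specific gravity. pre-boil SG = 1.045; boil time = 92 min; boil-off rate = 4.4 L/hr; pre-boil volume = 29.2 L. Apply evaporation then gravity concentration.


V_post = V_pre − rate·(t/60);  SG_post = 1 + (SG_pre−1)·V_pre/V_post
V_post = 29.2 − 4.4·(92/60) = 22.4533
SG_post = 1 + (1.045 − 1)·29.2/22.4533

1.0585


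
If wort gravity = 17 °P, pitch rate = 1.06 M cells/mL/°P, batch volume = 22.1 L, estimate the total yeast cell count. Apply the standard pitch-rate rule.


cells (billions) = rate · V_L · °P
cells = 1.06 · 22.1 · 17

398.2420 billion cells


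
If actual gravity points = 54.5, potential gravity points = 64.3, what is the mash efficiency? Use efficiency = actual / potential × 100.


efficiency = 54.5 / 64.3 × 100

84.7589 %


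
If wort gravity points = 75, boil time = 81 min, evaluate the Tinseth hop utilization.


U = 1.65·0.000125^(GP/1000) · (1 − e^(−0.04·t))/4.15
bigness = 1.65·0.000125^(75/1000) = 0.8409
boil_factor = (1 − e^(−0.04·81))/4.15 = 0.2315
U = 0.8409 · 0.2315

0.1947


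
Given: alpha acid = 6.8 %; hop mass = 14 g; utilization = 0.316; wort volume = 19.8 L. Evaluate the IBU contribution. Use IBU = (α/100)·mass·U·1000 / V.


IBU = (6.8/100)·14·0.316·1000 / 19.8

15.1935 IBU


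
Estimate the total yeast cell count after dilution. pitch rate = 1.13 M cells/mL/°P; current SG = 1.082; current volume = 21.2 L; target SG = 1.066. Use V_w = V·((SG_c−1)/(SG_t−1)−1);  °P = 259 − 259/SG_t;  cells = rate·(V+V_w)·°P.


V_w = 21.2·((1.082−1)/(1.066−1)−1) = 5.1394
V_final = 21.2 + 5.1394 = 26.3394
°P = 259 − 259/1.066 = 16.0356
cells = 1.13·26.3394·16.0356

477.2772 billion cells


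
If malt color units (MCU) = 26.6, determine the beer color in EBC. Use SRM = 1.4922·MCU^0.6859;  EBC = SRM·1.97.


SRM = 1.4922·26.6^0.6859 = 14.1629
EBC = 14.1629·1.97

27.9010 EBC


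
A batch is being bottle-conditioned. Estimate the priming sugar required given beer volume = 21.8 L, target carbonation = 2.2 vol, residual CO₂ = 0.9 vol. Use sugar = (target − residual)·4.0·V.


sugar = (2.2 − 0.9)·4.0·21.8

113.3600 g


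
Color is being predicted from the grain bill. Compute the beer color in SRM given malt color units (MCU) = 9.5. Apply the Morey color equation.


SRM = 1.4922 · MCU^0.6859
SRM = 1.4922 · 9.5^0.6859

6.9895 SRM


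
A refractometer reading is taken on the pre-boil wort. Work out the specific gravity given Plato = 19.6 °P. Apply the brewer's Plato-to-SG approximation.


SG = 259/(259 − P)
SG = 259/(259 − 19.6)

1.0819


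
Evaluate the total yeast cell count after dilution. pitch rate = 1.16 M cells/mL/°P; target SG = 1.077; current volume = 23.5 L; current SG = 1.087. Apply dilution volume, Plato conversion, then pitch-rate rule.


V_w = V·((SG_c−1)/(SG_t−1)−1);  °P = 259 − 259/SG_t;  cells = rate·(V+V_w)·°P
V_w = 23.5·((1.087−1)/(1.077−1)−1) = 3.0519
V_final = 23.5 + 3.0519 = 26.5519
°P = 259 − 259/1.077 = 18.5172
cells = 1.16·26.5519·18.5172

570.3339 billion cells


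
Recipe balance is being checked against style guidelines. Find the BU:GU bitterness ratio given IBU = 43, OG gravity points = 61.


BU:GU = IBU / OG_points
BU:GU = 43 / 61

0.7049


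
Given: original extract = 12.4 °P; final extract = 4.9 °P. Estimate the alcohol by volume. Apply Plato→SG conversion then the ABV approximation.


SG = 259/(259 − P);  ABV = (OG − FG)·131.25
OG = 259/(259 − 12.4) = 1.0503
FG = 259/(259 − 4.9) = 1.0193
ABV = (1.0503 − 1.0193)·131.25

4.0688 % ABV


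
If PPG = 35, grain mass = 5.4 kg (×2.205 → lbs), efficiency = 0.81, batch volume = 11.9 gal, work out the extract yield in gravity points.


points = lbs × PPG × eff / vol
lbs = 5.4 × 2.205 = 11.9070
points = 11.9070 × 35 × 0.81 / 11.9

28.3667 points


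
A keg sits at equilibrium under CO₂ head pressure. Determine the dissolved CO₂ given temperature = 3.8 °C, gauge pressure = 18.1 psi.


vols = (P + 14.695)·(0.01821 + 0.09011·e^(−0.04·T))
vols = (18.1 + 14.695)·(0.01821 + 0.09011·e^(−0.04·3.8))

3.1356 volumes


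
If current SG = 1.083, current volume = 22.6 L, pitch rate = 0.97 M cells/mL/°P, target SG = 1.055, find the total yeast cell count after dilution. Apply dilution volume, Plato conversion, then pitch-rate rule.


V_w = V·((SG_c−1)/(SG_t−1)−1);  °P = 259 − 259/SG_t;  cells = rate·(V+V_w)·°P
V_w = 22.6·((1.083−1)/(1.055−1)−1) = 11.5055
V_final = 22.6 + 11.5055 = 34.1055
°P = 259 − 259/1.055 = 13.5024
cells = 0.97·34.1055·13.5024

446.6893 billion cells


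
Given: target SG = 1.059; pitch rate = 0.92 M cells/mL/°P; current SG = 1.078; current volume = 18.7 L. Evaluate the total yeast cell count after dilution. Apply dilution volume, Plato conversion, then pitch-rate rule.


V_w = V·((SG_c−1)/(SG_t−1)−1);  °P = 259 − 259/SG_t;  cells = rate·(V+V_w)·°P
V_w = 18.7·((1.078−1)/(1.059−1)−1) = 6.0220
V_final = 18.7 + 6.0220 = 24.7220
°P = 259 − 259/1.059 = 14.4297
cells = 0.92·24.7220·14.4297

328.1919 billion cells


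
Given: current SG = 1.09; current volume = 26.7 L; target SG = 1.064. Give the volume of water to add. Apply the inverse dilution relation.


V_water = V·((SG_curr − 1)/(SG_target − 1) − 1)
V_water = 26.7·((1.09 − 1)/(1.064 − 1) − 1)

10.8469 L


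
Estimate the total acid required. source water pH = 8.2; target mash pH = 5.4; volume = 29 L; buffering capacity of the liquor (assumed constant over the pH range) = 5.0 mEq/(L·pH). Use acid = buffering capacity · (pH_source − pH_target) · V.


acid = 5.0 · (8.2 − 5.4) · 29

406.0000 mEq


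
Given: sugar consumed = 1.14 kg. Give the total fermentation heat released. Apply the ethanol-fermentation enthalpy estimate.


Q = m_sugar · 590 kJ/kg
Q = 1.14 · 590

672.6000 kJ


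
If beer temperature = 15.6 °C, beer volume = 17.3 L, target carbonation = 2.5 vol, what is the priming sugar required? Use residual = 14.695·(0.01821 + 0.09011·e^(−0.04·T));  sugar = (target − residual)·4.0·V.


residual = 14.695·(0.01821 + 0.09011·e^(−0.04·15.6)) = 0.9771
sugar = (2.5 − 0.9771)·4.0·17.3

105.3860 g


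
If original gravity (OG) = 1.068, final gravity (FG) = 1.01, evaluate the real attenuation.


AA = (OG−FG)/(OG−1)·100;  RA = AA·0.8192
AA = (1.068 − 1.01)/(1.068 − 1)·100 = 85.2941
RA = 85.2941·0.8192

69.8729 %


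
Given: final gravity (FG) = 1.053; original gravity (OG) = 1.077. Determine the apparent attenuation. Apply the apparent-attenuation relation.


AA = (OG − FG)/(OG − 1) · 100
AA = (1.077 − 1.053)/(1.077 − 1) · 100

31.1688 %


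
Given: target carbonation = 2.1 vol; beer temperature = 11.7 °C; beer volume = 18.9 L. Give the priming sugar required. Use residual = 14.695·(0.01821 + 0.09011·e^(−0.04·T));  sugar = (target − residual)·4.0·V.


residual = 14.695·(0.01821 + 0.09011·e^(−0.04·11.7)) = 1.0969
sugar = (2.1 − 1.0969)·4.0·18.9

75.8374 g


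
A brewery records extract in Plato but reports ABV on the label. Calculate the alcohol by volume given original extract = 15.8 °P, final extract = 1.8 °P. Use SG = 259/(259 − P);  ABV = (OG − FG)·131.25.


OG = 259/(259 − 15.8) = 1.0650
FG = 259/(259 − 1.8) = 1.0070
ABV = (1.0650 − 1.0070)·131.25

7.6084 % ABV


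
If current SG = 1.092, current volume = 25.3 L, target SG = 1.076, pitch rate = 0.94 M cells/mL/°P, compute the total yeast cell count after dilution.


V_w = V·((SG_c−1)/(SG_t−1)−1);  °P = 259 − 259/SG_t;  cells = rate·(V+V_w)·°P
V_w = 25.3·((1.092−1)/(1.076−1)−1) = 5.3263
V_final = 25.3 + 5.3263 = 30.6263
°P = 259 − 259/1.076 = 18.2937
cells = 0.94·30.6263·18.2937

526.6519 billion cells


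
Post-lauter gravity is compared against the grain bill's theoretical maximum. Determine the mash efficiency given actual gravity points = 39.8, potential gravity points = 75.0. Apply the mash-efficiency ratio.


efficiency = actual / potential × 100
efficiency = 39.8 / 75.0 × 100

53.0667 %


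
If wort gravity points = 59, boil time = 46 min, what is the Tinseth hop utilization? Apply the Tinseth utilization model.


U = 1.65·0.000125^(GP/1000) · (1 − e^(−0.04·t))/4.15
bigness = 1.65·0.000125^(59/1000) = 0.9710
boil_factor = (1 − e^(−0.04·46))/4.15 = 0.2027
U = 0.9710 · 0.2027

0.1968


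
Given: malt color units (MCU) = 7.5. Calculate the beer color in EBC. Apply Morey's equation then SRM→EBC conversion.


SRM = 1.4922·MCU^0.6859;  EBC = SRM·1.97
SRM = 1.4922·7.5^0.6859 = 5.9434
EBC = 5.9434·1.97

11.7084 EBC


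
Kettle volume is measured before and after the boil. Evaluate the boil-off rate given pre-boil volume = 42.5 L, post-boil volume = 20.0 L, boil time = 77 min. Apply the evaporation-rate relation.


rate = (V_pre − V_post) / (t_min/60)
rate = (42.5 − 20.0) / (77/60)

17.5325 L/hr


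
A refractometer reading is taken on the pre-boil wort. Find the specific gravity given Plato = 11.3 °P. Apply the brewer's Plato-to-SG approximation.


SG = 259/(259 − P)
SG = 259/(259 − 11.3)

1.0456


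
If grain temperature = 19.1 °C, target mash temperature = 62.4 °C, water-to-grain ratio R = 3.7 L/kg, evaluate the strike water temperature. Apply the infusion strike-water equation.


T_strike = (0.41/R)·(T_mash − T_grain) + T_mash
T_strike = (0.41/3.7)·(62.4 − 19.1) + 62.4

67.1981 °C


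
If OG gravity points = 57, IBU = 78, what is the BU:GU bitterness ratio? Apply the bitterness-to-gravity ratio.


BU:GU = IBU / OG_points
BU:GU = 78 / 57

1.3684


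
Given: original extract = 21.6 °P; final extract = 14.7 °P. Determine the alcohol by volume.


SG = 259/(259 − P);  ABV = (OG − FG)·131.25
OG = 259/(259 − 21.6) = 1.0910
FG = 259/(259 − 14.7) = 1.0602
ABV = (1.0910 − 1.0602)·131.25

4.0443 % ABV


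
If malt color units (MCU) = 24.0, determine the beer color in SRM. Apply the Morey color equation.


SRM = 1.4922 · MCU^0.6859
SRM = 1.4922 · 24.0^0.6859

13.1982 SRM


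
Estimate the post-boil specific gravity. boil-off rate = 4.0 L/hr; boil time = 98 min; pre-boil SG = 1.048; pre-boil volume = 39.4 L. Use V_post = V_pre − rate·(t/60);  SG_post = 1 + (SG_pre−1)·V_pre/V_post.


V_post = 39.4 − 4.0·(98/60) = 32.8667
SG_post = 1 + (1.048 − 1)·39.4/32.8667

1.0575


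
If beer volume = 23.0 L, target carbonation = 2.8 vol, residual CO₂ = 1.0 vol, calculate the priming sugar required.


sugar = (target − residual)·4.0·V
sugar = (2.8 − 1.0)·4.0·23.0

165.6000 g


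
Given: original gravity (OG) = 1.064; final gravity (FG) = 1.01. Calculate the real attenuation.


AA = (OG−FG)/(OG−1)·100;  RA = AA·0.8192
AA = (1.064 − 1.01)/(1.064 − 1)·100 = 84.3750
RA = 84.3750·0.8192

69.1200 %


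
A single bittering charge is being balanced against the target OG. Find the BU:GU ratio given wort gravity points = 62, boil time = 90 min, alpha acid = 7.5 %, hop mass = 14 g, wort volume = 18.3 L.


U = 1.65·0.000125^(GP/1000)·(1−e^(−0.04t))/4.15;  IBU = (α/100)·m·U·1000/V;  BU:GU = IBU/GP
U = 1.65·0.000125^(62/1000)·(1−e^(−0.04·90))/4.15 = 0.2215
IBU = (7.5/100)·14·0.2215·1000/18.3 = 12.7102
BU:GU = 12.7102/62

0.2050


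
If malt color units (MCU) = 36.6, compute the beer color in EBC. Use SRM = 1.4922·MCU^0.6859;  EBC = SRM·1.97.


SRM = 1.4922·36.6^0.6859 = 17.6286
EBC = 17.6286·1.97

34.7284 EBC


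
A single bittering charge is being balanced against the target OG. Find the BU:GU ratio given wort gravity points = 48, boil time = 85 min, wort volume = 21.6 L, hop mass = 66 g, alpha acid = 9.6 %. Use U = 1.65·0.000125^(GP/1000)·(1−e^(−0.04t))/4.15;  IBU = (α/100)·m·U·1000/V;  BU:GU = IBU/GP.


U = 1.65·0.000125^(48/1000)·(1−e^(−0.04·85))/4.15 = 0.2497
IBU = (9.6/100)·66·0.2497·1000/21.6 = 73.2332
BU:GU = 73.2332/48

1.5257
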